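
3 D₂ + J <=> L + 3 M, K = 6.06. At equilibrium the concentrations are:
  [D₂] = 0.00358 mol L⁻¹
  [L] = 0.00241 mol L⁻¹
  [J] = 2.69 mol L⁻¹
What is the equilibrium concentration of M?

[M] = 0.0677 mol L⁻¹

At equilibrium, K = [L]·[M]³ / ([D₂]³·[J]) = 6.06.
(0.00241)·([M])³ / ((0.00358)³·(2.69)) = 6.06
[M]³ = 3.10e-4 ⇒ [M] = 0.0677 mol L⁻¹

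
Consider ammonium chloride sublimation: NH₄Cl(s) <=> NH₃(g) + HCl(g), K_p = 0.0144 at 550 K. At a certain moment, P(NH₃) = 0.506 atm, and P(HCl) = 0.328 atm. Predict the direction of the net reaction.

toward reactants

(NH₄Cl is a pure solid — omitted from Q_p.)
Q_p = P(NH₃)·P(HCl) = (0.506)·(0.328) = 0.166
Q_p = 0.166 > K_p = 0.0144, so the reverse reaction proceeds.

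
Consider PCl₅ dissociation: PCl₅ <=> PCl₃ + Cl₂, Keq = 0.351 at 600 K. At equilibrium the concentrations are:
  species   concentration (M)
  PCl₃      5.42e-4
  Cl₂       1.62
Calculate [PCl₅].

[PCl₅] = 0.00250 M

At equilibrium, Keq = [PCl₃]·[Cl₂] / [PCl₅] = 0.351.
(5.42e-4)·(1.62) / ([PCl₅]) = 0.351
[PCl₅] = 0.00250 M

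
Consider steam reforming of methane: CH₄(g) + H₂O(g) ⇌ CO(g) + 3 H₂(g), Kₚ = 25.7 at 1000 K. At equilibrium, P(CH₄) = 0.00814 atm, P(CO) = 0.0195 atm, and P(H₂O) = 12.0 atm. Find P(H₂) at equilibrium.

At equilibrium, Kₚ = P(CO)·P(H₂)³ / (P(CH₄)·P(H₂O)) = 25.7.
(0.0195)·(P(H₂))³ / ((0.00814)·(12.0)) = 25.7
P(H₂)³ = 129 ⇒ P(H₂) = 5.05 atm

P(H₂) = 5.05 atm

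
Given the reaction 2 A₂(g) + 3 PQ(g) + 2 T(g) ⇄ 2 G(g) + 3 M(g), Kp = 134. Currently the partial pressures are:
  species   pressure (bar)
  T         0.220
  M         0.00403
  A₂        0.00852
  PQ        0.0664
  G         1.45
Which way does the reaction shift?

Qp = P(G)²·P(M)³ / (P(A₂)²·P(PQ)³·P(T)²) = (1.45)²·(0.00403)³ / ((0.00852)²·(0.0664)³·(0.220)²) = 134
Qp = 134 = Kp, so the system is already at equilibrium.

no net change (already at equilibrium)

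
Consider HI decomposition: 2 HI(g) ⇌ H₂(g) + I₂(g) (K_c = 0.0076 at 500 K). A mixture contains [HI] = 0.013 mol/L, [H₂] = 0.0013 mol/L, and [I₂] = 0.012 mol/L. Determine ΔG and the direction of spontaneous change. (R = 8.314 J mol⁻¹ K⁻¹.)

ΔG = 10.4 kJ/mol; the forward reaction is non-spontaneous

Q_c = [H₂]·[I₂] / [HI]² = (0.0013)·(0.012) / (0.013)² = 0.0923
ΔG = RT ln(Q_c/K_c) = (8.314 J mol⁻¹ K⁻¹)(500 K) × ln(0.0923/0.0076)
   = (4.157 kJ/mol)(2.497) = 10.4 kJ/mol
ΔG > 0, so the forward reaction is non-spontaneous (proceeds in reverse).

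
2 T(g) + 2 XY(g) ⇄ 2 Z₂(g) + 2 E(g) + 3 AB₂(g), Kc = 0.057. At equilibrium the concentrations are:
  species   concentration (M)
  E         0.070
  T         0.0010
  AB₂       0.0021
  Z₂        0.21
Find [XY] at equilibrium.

[XY] = 0.0059 M

At equilibrium, Kc = [Z₂]²·[E]²·[AB₂]³ / ([T]²·[XY]²) = 0.057.
(0.21)²·(0.070)²·(0.0021)³ / ((0.0010)²·([XY])²) = 0.057
[XY]² = 3.51e-5 ⇒ [XY] = 0.0059 M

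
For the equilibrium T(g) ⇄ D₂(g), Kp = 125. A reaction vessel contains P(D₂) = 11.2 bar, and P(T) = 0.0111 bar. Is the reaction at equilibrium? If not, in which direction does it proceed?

reverse (toward reactants)

Qp = P(D₂) / P(T) = (11.2) / (0.0111) = 1010
Qp = 1010 > Kp = 125, so the reverse reaction proceeds.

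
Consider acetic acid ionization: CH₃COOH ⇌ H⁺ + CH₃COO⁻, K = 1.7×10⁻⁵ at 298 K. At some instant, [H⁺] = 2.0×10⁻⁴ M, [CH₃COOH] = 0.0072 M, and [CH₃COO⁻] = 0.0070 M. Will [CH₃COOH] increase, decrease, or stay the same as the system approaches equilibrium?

increase

Q = [H⁺]·[CH₃COO⁻] / [CH₃COOH] = (2.0×10⁻⁴)·(0.0070) / (0.0072) = 1.9×10⁻⁴
Q = 1.9×10⁻⁴ > K = 1.7×10⁻⁵: net reverse reaction.
CH₃COOH is a reactant, so it increases.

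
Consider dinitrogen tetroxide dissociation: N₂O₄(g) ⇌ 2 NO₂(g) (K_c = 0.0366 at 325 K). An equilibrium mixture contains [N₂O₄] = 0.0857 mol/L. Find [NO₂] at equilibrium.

[NO₂] = 0.0560 mol/L

At equilibrium, K_c = [NO₂]² / [N₂O₄] = 0.0366.
([NO₂])² / (0.0857) = 0.0366
[NO₂]² = 0.00314 ⇒ [NO₂] = 0.0560 mol/L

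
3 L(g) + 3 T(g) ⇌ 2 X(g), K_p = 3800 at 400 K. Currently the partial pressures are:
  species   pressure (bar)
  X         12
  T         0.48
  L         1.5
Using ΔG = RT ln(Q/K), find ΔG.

Q_p = P(X)² / (P(L)³·P(T)³) = (12)² / ((1.5)³·(0.48)³) = 386
ΔG = RT ln(Q_p/K_p) = (8.314 J mol⁻¹ K⁻¹)(400 K) × ln(386/3800)
   = (3.326 kJ/mol)(-2.287) = -7.61 kJ/mol
ΔG < 0, so the forward reaction is spontaneous (proceeds forward).

ΔG = -7.61 kJ/mol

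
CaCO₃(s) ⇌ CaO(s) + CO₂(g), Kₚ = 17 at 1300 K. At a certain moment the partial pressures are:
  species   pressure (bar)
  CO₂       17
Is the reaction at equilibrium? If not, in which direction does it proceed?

no net change (already at equilibrium)

(CaCO₃, CaO are pure solids — omitted from Qₚ.)
Qₚ = P(CO₂) = 17
Qₚ = 17 = Kₚ, so the system is already at equilibrium.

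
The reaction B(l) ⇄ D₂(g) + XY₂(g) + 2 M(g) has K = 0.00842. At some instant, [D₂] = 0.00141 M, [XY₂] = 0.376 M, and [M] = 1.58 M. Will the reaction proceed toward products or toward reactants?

forward (toward products)

(B is a pure liquid — omitted from Q.)
Q = [D₂]·[XY₂]·[M]² = (0.00141)·(0.376)·(1.58)² = 0.00132
Q = 0.00132 < K = 0.00842, so the forward reaction proceeds.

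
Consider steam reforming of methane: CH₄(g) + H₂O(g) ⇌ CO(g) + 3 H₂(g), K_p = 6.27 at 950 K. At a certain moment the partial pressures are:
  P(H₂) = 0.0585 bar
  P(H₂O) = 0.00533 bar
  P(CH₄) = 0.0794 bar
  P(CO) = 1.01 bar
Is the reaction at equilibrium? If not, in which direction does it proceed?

to the right

Q_p = P(CO)·P(H₂)³ / (P(CH₄)·P(H₂O)) = (1.01)·(0.0585)³ / ((0.0794)·(0.00533)) = 0.478
Q_p = 0.478 < K_p = 6.27, so the forward reaction proceeds.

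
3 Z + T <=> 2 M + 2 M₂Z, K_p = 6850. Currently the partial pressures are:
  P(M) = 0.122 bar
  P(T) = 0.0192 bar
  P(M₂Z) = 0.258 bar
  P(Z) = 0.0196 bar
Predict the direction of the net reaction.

at equilibrium

Q_p = P(M)²·P(M₂Z)² / (P(Z)³·P(T)) = (0.122)²·(0.258)² / ((0.0196)³·(0.0192)) = 6850
Q_p = 6850 = K_p, so the system is already at equilibrium.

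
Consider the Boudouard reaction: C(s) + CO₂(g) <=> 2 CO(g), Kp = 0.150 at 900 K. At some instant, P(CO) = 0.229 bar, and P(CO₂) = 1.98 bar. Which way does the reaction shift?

in the forward direction

(C is a pure solid — omitted from Qp.)
Qp = P(CO)² / P(CO₂) = (0.229)² / (1.98) = 0.0265
Qp = 0.0265 < Kp = 0.150, so the forward reaction proceeds.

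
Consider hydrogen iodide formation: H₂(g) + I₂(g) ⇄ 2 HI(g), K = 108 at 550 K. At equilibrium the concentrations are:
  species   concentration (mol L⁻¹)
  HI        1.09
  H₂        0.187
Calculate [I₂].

At equilibrium, K = [HI]² / ([H₂]·[I₂]) = 108.
(1.09)² / ((0.187)·([I₂])) = 108
[I₂] = 0.0588 mol L⁻¹

[I₂] = 0.0588 mol L⁻¹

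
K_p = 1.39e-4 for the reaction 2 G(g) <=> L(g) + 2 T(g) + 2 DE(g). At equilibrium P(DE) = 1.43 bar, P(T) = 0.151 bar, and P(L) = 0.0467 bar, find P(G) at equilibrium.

P(G) = 3.96 bar

At equilibrium, K_p = P(L)·P(T)²·P(DE)² / P(G)² = 1.39e-4.
(0.0467)·(0.151)²·(1.43)² / (P(G))² = 1.39e-4
P(G)² = 15.7 ⇒ P(G) = 3.96 bar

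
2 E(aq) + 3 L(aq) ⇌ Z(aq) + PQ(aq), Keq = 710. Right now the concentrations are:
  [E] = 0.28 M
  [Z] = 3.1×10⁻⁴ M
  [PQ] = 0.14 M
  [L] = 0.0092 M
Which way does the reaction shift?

at equilibrium

Q = [Z]·[PQ] / ([E]²·[L]³) = (3.1×10⁻⁴)·(0.14) / ((0.28)²·(0.0092)³) = 710
Q = 710 = Keq, so the system is already at equilibrium.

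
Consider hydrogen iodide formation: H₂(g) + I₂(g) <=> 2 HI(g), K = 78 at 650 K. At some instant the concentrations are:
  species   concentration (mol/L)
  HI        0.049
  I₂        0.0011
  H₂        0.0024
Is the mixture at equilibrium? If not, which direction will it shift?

Q = [HI]² / ([H₂]·[I₂]) = (0.049)² / ((0.0024)·(0.0011)) = 910
Q = 910 > K = 78: net reverse reaction.

no; Q > K, reaction proceeds in reverse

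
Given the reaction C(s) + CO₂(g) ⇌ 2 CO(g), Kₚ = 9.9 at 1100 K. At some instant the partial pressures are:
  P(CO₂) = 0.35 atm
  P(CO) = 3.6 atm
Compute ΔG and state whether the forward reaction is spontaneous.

ΔG = 12.1 kJ/mol; the forward reaction is non-spontaneous

(C is a pure solid — omitted from Qₚ.)
Qₚ = P(CO)² / P(CO₂) = (3.6)² / (0.35) = 37.0
ΔG = RT ln(Qₚ/Kₚ) = (8.314 J mol⁻¹ K⁻¹)(1100 K) × ln(37.0/9.9)
   = (9.145 kJ/mol)(1.318) = 12.1 kJ/mol
ΔG > 0, so the forward reaction is non-spontaneous (proceeds in reverse).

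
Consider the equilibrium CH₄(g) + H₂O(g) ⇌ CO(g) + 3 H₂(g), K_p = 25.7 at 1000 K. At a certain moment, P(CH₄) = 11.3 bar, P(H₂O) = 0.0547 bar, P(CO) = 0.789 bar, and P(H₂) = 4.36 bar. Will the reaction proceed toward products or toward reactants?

in the reverse direction

Q_p = P(CO)·P(H₂)³ / (P(CH₄)·P(H₂O)) = (0.789)·(4.36)³ / ((11.3)·(0.0547)) = 106
Q_p = 106 > K_p = 25.7, so the reverse reaction proceeds.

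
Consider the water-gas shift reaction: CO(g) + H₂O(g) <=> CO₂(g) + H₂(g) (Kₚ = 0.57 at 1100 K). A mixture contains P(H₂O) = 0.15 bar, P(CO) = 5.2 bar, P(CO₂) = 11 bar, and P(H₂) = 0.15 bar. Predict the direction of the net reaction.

toward reactants

Qₚ = P(CO₂)·P(H₂) / (P(CO)·P(H₂O)) = (11)·(0.15) / ((5.2)·(0.15)) = 2.1
Qₚ = 2.1 > Kₚ = 0.57, so the reverse reaction proceeds.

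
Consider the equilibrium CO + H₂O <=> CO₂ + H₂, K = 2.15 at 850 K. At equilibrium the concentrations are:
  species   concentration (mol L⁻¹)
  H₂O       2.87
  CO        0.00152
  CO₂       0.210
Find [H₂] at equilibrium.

At equilibrium, K = [CO₂]·[H₂] / ([CO]·[H₂O]) = 2.15.
(0.210)·([H₂]) / ((0.00152)·(2.87)) = 2.15
[H₂] = 0.0447 mol L⁻¹

[H₂] = 0.0447 mol L⁻¹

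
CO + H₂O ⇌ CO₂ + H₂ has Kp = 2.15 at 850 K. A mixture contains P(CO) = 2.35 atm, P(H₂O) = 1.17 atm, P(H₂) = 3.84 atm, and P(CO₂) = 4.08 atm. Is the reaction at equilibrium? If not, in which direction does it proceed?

in the reverse direction

Qp = P(CO₂)·P(H₂) / (P(CO)·P(H₂O)) = (4.08)·(3.84) / ((2.35)·(1.17)) = 5.70
Qp = 5.70 > Kp = 2.15, so the reverse reaction proceeds.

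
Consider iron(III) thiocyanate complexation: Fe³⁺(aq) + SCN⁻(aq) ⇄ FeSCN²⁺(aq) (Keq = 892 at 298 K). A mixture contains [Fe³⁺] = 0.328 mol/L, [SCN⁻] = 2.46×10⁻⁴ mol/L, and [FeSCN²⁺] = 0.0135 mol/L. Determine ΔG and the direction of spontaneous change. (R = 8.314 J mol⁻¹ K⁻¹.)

ΔG = -4.15 kJ/mol; the forward reaction is spontaneous

Q = [FeSCN²⁺] / ([Fe³⁺]·[SCN⁻]) = (0.0135) / ((0.328)·(2.46×10⁻⁴)) = 167
ΔG = RT ln(Q/Keq) = (8.314 J mol⁻¹ K⁻¹)(298 K) × ln(167/892)
   = (2.478 kJ/mol)(-1.675) = -4.15 kJ/mol
ΔG < 0, so the forward reaction is spontaneous (proceeds forward).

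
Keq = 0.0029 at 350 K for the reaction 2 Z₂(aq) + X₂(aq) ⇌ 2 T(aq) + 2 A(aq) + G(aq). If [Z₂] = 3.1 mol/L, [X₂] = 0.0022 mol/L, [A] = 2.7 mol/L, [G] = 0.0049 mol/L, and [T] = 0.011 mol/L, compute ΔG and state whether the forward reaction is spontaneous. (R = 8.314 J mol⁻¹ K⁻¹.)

Q = [T]²·[A]²·[G] / ([Z₂]²·[X₂]) = (0.011)²·(2.7)²·(0.0049) / ((3.1)²·(0.0022)) = 2.04e-4
ΔG = RT ln(Q/Keq) = (8.314 J mol⁻¹ K⁻¹)(350 K) × ln(2.04e-4/0.0029)
   = (2.910 kJ/mol)(-2.654) = -7.72 kJ/mol
ΔG < 0, so the forward reaction is spontaneous (proceeds forward).

ΔG = -7.72 kJ/mol; the forward reaction is spontaneous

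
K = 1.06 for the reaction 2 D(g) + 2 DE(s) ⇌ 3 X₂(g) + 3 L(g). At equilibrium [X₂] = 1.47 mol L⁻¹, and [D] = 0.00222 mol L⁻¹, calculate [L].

[L] = 0.0118 mol L⁻¹

(DE is a pure solid — omitted from K.)
At equilibrium, K = [X₂]³·[L]³ / [D]² = 1.06.
(1.47)³·([L])³ / (0.00222)² = 1.06
[L]³ = 1.64e-6 ⇒ [L] = 0.0118 mol L⁻¹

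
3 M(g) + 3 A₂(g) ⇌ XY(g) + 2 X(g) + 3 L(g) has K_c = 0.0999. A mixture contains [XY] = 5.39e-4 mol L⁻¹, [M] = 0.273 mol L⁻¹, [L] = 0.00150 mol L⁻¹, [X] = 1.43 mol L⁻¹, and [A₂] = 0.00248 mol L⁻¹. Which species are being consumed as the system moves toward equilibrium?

M, A₂ (reactants)

Q_c = [XY]·[X]²·[L]³ / ([M]³·[A₂]³) = (5.39e-4)·(1.43)²·(0.00150)³ / ((0.273)³·(0.00248)³) = 0.0120
Q_c = 0.0120 < K_c = 0.0999: net forward reaction.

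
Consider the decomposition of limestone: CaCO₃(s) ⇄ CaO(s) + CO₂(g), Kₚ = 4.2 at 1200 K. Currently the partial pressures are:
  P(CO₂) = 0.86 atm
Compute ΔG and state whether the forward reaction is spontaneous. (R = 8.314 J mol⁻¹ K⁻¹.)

(CaCO₃, CaO are pure solids — omitted from Qₚ.)
Qₚ = P(CO₂) = 0.860
ΔG = RT ln(Qₚ/Kₚ) = (8.314 J mol⁻¹ K⁻¹)(1200 K) × ln(0.860/4.2)
   = (9.977 kJ/mol)(-1.586) = -15.8 kJ/mol
ΔG < 0, so the forward reaction is spontaneous (proceeds forward).

ΔG = -15.8 kJ/mol; the forward reaction is spontaneous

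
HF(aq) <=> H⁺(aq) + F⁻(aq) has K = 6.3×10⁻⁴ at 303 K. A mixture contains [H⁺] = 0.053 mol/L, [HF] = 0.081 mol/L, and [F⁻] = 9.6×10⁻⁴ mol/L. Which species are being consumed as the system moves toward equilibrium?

Q = [H⁺]·[F⁻] / [HF] = (0.053)·(9.6×10⁻⁴) / (0.081) = 6.3×10⁻⁴
Q = 6.3×10⁻⁴ = K; the system is at equilibrium.

none (at equilibrium)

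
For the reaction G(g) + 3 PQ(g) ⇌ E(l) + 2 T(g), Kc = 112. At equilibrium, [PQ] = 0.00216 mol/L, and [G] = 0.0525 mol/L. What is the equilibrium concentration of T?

(E is a pure liquid — omitted from Kc.)
At equilibrium, Kc = [T]² / ([G]·[PQ]³) = 112.
([T])² / ((0.0525)·(0.00216)³) = 112
[T]² = 5.93×10⁻⁸ ⇒ [T] = 2.43×10⁻⁴ mol/L

[T] = 2.43×10⁻⁴ mol/L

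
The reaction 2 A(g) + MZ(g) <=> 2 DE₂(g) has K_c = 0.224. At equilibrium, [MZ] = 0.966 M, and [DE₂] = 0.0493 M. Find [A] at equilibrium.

At equilibrium, K_c = [DE₂]² / ([A]²·[MZ]) = 0.224.
(0.0493)² / (([A])²·(0.966)) = 0.224
[A]² = 0.0112 ⇒ [A] = 0.106 M

[A] = 0.106 M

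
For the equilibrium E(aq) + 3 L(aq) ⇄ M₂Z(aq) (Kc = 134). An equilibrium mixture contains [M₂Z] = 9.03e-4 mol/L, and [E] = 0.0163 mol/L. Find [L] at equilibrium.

[L] = 0.0745 mol/L

At equilibrium, Kc = [M₂Z] / ([E]·[L]³) = 134.
(9.03e-4) / ((0.0163)·([L])³) = 134
[L]³ = 4.13e-4 ⇒ [L] = 0.0745 mol/L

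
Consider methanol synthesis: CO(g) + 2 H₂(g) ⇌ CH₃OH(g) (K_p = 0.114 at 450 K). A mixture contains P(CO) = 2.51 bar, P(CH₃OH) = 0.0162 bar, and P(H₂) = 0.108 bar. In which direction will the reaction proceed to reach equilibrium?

Q_p = P(CH₃OH) / (P(CO)·P(H₂)²) = (0.0162) / ((2.51)·(0.108)²) = 0.553
Q_p = 0.553 > K_p = 0.114, so the reverse reaction proceeds.

toward reactants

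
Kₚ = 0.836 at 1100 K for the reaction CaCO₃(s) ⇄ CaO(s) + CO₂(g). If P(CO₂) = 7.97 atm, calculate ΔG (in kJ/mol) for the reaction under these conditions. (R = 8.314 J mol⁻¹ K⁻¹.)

ΔG = 20.6 kJ/mol

(CaCO₃, CaO are pure solids — omitted from Qₚ.)
Qₚ = P(CO₂) = 7.97
ΔG = RT ln(Qₚ/Kₚ) = (8.314 J mol⁻¹ K⁻¹)(1100 K) × ln(7.97/0.836)
   = (9.145 kJ/mol)(2.255) = 20.6 kJ/mol
ΔG > 0, so the forward reaction is non-spontaneous (proceeds in reverse).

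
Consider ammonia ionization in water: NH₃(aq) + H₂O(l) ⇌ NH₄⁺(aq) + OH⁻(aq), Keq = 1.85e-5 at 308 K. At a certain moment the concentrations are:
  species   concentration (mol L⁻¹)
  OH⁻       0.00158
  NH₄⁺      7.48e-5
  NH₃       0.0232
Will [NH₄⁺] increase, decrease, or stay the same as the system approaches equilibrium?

increase

(H₂O is a pure liquid — omitted from Q.)
Q = [NH₄⁺]·[OH⁻] / [NH₃] = (7.48e-5)·(0.00158) / (0.0232) = 5.09e-6
Q = 5.09e-6 < Keq = 1.85e-5: net forward reaction.
NH₄⁺ is a product, so it increases.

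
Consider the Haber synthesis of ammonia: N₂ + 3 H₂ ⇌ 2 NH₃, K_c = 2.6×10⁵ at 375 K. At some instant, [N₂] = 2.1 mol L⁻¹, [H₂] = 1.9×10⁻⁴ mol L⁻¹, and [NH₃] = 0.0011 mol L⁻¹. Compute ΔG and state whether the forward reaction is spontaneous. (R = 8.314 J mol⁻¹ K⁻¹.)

Q_c = [NH₃]² / ([N₂]·[H₂]³) = (0.0011)² / ((2.1)·(1.9×10⁻⁴)³) = 84000
ΔG = RT ln(Q_c/K_c) = (8.314 J mol⁻¹ K⁻¹)(375 K) × ln(84000/2.6×10⁵)
   = (3.118 kJ/mol)(-1.130) = -3.52 kJ/mol
ΔG < 0, so the forward reaction is spontaneous (proceeds forward).

ΔG = -3.52 kJ/mol; the forward reaction is spontaneous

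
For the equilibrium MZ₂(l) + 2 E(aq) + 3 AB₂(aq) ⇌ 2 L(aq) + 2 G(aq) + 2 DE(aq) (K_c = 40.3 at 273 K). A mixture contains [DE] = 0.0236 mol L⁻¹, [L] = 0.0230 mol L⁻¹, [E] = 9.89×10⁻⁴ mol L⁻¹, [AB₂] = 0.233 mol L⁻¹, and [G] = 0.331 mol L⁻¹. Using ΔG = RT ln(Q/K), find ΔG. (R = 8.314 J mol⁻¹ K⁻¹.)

(MZ₂ is a pure liquid — omitted from Q_c.)
Q_c = [L]²·[G]²·[DE]² / ([E]²·[AB₂]³) = (0.0230)²·(0.331)²·(0.0236)² / ((9.89×10⁻⁴)²·(0.233)³) = 2.61
ΔG = RT ln(Q_c/K_c) = (8.314 J mol⁻¹ K⁻¹)(273 K) × ln(2.61/40.3)
   = (2.270 kJ/mol)(-2.737) = -6.21 kJ/mol
ΔG < 0, so the forward reaction is spontaneous (proceeds forward).

ΔG = -6.21 kJ/mol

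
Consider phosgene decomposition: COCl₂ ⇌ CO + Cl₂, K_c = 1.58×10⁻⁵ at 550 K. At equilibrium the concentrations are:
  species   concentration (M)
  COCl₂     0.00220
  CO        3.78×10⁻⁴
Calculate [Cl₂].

[Cl₂] = 9.20×10⁻⁵ M

At equilibrium, K_c = [CO]·[Cl₂] / [COCl₂] = 1.58×10⁻⁵.
(3.78×10⁻⁴)·([Cl₂]) / (0.00220) = 1.58×10⁻⁵
[Cl₂] = 9.20×10⁻⁵ M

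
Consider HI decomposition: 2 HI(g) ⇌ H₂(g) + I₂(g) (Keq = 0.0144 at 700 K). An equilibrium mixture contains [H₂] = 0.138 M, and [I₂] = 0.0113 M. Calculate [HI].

[HI] = 0.329 M

At equilibrium, Keq = [H₂]·[I₂] / [HI]² = 0.0144.
(0.138)·(0.0113) / ([HI])² = 0.0144
[HI]² = 0.108 ⇒ [HI] = 0.329 M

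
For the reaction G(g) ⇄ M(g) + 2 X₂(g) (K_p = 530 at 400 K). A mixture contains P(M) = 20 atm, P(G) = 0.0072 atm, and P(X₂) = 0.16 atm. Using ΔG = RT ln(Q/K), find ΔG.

ΔG = -6.68 kJ/mol

Q_p = P(M)·P(X₂)² / P(G) = (20)·(0.16)² / (0.0072) = 71.1
ΔG = RT ln(Q_p/K_p) = (8.314 J mol⁻¹ K⁻¹)(400 K) × ln(71.1/530)
   = (3.326 kJ/mol)(-2.009) = -6.68 kJ/mol
ΔG < 0, so the forward reaction is spontaneous (proceeds forward).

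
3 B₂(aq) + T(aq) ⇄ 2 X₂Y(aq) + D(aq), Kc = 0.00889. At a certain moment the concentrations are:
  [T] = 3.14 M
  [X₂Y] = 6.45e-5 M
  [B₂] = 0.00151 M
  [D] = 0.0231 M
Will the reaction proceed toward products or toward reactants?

Qc = [X₂Y]²·[D] / ([B₂]³·[T]) = (6.45e-5)²·(0.0231) / ((0.00151)³·(3.14)) = 0.00889
Qc = 0.00889 = Kc, so the system is already at equilibrium.

neither direction; the system is at equilibrium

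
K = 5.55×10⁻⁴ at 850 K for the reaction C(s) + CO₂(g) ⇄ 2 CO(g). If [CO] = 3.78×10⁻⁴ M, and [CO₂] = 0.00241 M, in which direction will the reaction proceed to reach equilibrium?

(C is a pure solid — omitted from Q.)
Q = [CO]² / [CO₂] = (3.78×10⁻⁴)² / (0.00241) = 5.93×10⁻⁵
Q = 5.93×10⁻⁵ < K = 5.55×10⁻⁴, so the forward reaction proceeds.

toward products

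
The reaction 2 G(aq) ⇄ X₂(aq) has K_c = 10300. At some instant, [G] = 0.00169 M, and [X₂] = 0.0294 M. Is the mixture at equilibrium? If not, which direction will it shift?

yes, at equilibrium

Q_c = [X₂] / [G]² = (0.0294) / (0.00169)² = 10300
Q_c = 10300 = K_c; the system is at equilibrium.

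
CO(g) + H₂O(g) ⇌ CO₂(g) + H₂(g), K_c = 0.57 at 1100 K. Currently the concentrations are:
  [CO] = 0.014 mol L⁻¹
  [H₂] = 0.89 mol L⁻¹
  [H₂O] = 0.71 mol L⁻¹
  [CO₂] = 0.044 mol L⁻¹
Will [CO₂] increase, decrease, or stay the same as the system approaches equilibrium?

Q_c = [CO₂]·[H₂] / ([CO]·[H₂O]) = (0.044)·(0.89) / ((0.014)·(0.71)) = 3.9
Q_c = 3.9 > K_c = 0.57: net reverse reaction.
CO₂ is a product, so it decreases.

decrease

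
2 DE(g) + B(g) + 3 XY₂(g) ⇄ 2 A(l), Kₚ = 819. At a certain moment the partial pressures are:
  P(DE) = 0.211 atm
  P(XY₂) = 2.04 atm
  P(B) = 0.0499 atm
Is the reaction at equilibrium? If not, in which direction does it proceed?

(A is a pure liquid — omitted from Qₚ.)
Qₚ = 1 / (P(DE)²·P(B)·P(XY₂)³) = 1 / ((0.211)²·(0.0499)·(2.04)³) = 53.0
Qₚ = 53.0 < Kₚ = 819, so the forward reaction proceeds.

in the forward direction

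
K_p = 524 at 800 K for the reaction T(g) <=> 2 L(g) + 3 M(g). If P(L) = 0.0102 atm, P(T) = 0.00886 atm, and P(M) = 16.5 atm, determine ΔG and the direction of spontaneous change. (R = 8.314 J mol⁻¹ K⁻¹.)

ΔG = -15.3 kJ/mol; the forward reaction is spontaneous

Q_p = P(L)²·P(M)³ / P(T) = (0.0102)²·(16.5)³ / (0.00886) = 52.7
ΔG = RT ln(Q_p/K_p) = (8.314 J mol⁻¹ K⁻¹)(800 K) × ln(52.7/524)
   = (6.651 kJ/mol)(-2.297) = -15.3 kJ/mol
ΔG < 0, so the forward reaction is spontaneous (proceeds forward).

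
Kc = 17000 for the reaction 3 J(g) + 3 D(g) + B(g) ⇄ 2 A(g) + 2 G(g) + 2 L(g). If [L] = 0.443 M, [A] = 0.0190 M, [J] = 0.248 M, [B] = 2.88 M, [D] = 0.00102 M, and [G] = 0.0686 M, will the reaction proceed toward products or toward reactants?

Qc = [A]²·[G]²·[L]² / ([J]³·[D]³·[B]) = (0.0190)²·(0.0686)²·(0.443)² / ((0.248)³·(0.00102)³·(2.88)) = 7150
Qc = 7150 < Kc = 17000, so the forward reaction proceeds.

forward (toward products)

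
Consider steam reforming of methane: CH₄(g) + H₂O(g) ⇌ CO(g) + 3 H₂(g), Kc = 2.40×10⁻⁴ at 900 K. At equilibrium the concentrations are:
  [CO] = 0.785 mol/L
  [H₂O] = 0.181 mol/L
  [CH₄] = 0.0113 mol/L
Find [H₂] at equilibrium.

At equilibrium, Kc = [CO]·[H₂]³ / ([CH₄]·[H₂O]) = 2.40×10⁻⁴.
(0.785)·([H₂])³ / ((0.0113)·(0.181)) = 2.40×10⁻⁴
[H₂]³ = 6.25×10⁻⁷ ⇒ [H₂] = 0.00855 mol/L

[H₂] = 0.00855 mol/L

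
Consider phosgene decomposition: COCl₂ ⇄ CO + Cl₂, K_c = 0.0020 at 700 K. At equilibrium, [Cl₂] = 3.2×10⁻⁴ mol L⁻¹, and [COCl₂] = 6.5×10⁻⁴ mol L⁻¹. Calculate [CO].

[CO] = 0.0041 mol L⁻¹

At equilibrium, K_c = [CO]·[Cl₂] / [COCl₂] = 0.0020.
([CO])·(3.2×10⁻⁴) / (6.5×10⁻⁴) = 0.0020
[CO] = 0.00406 = 0.0041 mol L⁻¹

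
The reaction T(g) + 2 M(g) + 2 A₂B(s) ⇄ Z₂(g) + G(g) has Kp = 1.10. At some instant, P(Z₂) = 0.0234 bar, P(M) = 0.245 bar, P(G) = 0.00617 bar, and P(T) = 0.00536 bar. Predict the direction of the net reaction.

forward (toward products)

(A₂B is a pure solid — omitted from Qp.)
Qp = P(Z₂)·P(G) / (P(T)·P(M)²) = (0.0234)·(0.00617) / ((0.00536)·(0.245)²) = 0.449
Qp = 0.449 < Kp = 1.10, so the forward reaction proceeds.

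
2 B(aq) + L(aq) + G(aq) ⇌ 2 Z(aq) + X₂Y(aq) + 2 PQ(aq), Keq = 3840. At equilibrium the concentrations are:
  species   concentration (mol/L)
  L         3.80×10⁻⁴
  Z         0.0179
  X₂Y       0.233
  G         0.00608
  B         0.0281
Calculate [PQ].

[PQ] = 0.306 mol/L

At equilibrium, Keq = [Z]²·[X₂Y]·[PQ]² / ([B]²·[L]·[G]) = 3840.
(0.0179)²·(0.233)·([PQ])² / ((0.0281)²·(3.80×10⁻⁴)·(0.00608)) = 3840
[PQ]² = 0.0938 ⇒ [PQ] = 0.306 mol/L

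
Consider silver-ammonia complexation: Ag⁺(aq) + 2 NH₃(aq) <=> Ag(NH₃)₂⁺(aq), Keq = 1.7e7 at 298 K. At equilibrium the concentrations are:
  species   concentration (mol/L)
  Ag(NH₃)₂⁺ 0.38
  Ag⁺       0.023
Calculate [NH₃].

At equilibrium, Keq = [Ag(NH₃)₂⁺] / ([Ag⁺]·[NH₃]²) = 1.7e7.
(0.38) / ((0.023)·([NH₃])²) = 1.7e7
[NH₃]² = 9.72e-7 ⇒ [NH₃] = 9.9e-4 mol/L

[NH₃] = 9.9e-4 mol/L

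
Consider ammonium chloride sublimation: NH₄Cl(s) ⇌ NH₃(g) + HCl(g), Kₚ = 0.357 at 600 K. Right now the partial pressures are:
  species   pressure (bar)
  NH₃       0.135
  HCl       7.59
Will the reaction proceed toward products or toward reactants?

reverse (toward reactants)

(NH₄Cl is a pure solid — omitted from Qₚ.)
Qₚ = P(NH₃)·P(HCl) = (0.135)·(7.59) = 1.02
Qₚ = 1.02 > Kₚ = 0.357, so the reverse reaction proceeds.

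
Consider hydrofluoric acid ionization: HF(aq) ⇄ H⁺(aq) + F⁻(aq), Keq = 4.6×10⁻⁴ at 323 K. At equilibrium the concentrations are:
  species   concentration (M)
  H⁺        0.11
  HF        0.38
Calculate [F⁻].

[F⁻] = 0.0016 M

At equilibrium, Keq = [H⁺]·[F⁻] / [HF] = 4.6×10⁻⁴.
(0.11)·([F⁻]) / (0.38) = 4.6×10⁻⁴
[F⁻] = 0.00159 = 0.0016 M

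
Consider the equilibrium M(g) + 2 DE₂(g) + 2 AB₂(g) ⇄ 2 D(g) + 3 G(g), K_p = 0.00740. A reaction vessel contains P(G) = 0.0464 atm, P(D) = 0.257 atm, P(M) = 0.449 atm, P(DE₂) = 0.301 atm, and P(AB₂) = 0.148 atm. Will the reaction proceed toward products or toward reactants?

Q_p = P(D)²·P(G)³ / (P(M)·P(DE₂)²·P(AB₂)²) = (0.257)²·(0.0464)³ / ((0.449)·(0.301)²·(0.148)²) = 0.00740
Q_p = 0.00740 = K_p, so the system is already at equilibrium.

at equilibrium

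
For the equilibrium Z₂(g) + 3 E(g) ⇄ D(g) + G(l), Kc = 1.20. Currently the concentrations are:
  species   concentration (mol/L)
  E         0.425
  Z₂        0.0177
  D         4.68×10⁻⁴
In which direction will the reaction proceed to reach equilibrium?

(G is a pure liquid — omitted from Qc.)
Qc = [D] / ([Z₂]·[E]³) = (4.68×10⁻⁴) / ((0.0177)·(0.425)³) = 0.344
Qc = 0.344 < Kc = 1.20, so the forward reaction proceeds.

in the forward direction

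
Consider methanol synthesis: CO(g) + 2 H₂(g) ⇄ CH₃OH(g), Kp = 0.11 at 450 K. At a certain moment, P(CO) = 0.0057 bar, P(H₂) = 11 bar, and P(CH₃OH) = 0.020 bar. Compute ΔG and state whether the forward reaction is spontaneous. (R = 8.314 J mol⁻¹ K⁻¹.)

Qp = P(CH₃OH) / (P(CO)·P(H₂)²) = (0.020) / ((0.0057)·(11)²) = 0.0290
ΔG = RT ln(Qp/Kp) = (8.314 J mol⁻¹ K⁻¹)(450 K) × ln(0.0290/0.11)
   = (3.741 kJ/mol)(-1.333) = -4.99 kJ/mol
ΔG < 0, so the forward reaction is spontaneous (proceeds forward).

ΔG = -4.99 kJ/mol; the forward reaction is spontaneous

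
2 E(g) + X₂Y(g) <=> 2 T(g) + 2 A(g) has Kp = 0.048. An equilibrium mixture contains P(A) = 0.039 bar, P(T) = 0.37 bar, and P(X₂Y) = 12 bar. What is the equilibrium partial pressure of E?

P(E) = 0.019 bar

At equilibrium, Kp = P(T)²·P(A)² / (P(E)²·P(X₂Y)) = 0.048.
(0.37)²·(0.039)² / ((P(E))²·(12)) = 0.048
P(E)² = 3.62×10⁻⁴ ⇒ P(E) = 0.019 bar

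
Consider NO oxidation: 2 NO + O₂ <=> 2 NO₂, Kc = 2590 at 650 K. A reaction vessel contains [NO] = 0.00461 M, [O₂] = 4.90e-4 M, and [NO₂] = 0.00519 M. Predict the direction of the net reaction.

neither direction; the system is at equilibrium

Qc = [NO₂]² / ([NO]²·[O₂]) = (0.00519)² / ((0.00461)²·(4.90e-4)) = 2590
Qc = 2590 = Kc, so the system is already at equilibrium.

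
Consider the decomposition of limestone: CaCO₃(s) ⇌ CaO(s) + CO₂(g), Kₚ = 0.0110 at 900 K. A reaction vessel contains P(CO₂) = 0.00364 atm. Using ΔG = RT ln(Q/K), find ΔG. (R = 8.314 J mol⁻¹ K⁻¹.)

ΔG = -8.28 kJ/mol

(CaCO₃, CaO are pure solids — omitted from Qₚ.)
Qₚ = P(CO₂) = 0.00364
ΔG = RT ln(Qₚ/Kₚ) = (8.314 J mol⁻¹ K⁻¹)(900 K) × ln(0.00364/0.0110)
   = (7.483 kJ/mol)(-1.106) = -8.28 kJ/mol
ΔG < 0, so the forward reaction is spontaneous (proceeds forward).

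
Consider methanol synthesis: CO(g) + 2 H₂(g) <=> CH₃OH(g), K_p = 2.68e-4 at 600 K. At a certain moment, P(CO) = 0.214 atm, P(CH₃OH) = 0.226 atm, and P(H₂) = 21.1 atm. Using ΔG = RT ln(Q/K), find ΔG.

ΔG = 10.9 kJ/mol

Q_p = P(CH₃OH) / (P(CO)·P(H₂)²) = (0.226) / ((0.214)·(21.1)²) = 0.00237
ΔG = RT ln(Q_p/K_p) = (8.314 J mol⁻¹ K⁻¹)(600 K) × ln(0.00237/2.68e-4)
   = (4.988 kJ/mol)(2.180) = 10.9 kJ/mol
ΔG > 0, so the forward reaction is non-spontaneous (proceeds in reverse).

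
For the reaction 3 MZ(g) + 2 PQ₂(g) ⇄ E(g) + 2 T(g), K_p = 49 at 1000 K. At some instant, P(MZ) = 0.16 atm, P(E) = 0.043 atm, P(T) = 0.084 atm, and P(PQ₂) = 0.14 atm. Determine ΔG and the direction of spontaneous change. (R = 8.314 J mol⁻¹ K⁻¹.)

ΔG = -21.3 kJ/mol; the forward reaction is spontaneous

Q_p = P(E)·P(T)² / (P(MZ)³·P(PQ₂)²) = (0.043)·(0.084)² / ((0.16)³·(0.14)²) = 3.78
ΔG = RT ln(Q_p/K_p) = (8.314 J mol⁻¹ K⁻¹)(1000 K) × ln(3.78/49)
   = (8.314 kJ/mol)(-2.562) = -21.3 kJ/mol
ΔG < 0, so the forward reaction is spontaneous (proceeds forward).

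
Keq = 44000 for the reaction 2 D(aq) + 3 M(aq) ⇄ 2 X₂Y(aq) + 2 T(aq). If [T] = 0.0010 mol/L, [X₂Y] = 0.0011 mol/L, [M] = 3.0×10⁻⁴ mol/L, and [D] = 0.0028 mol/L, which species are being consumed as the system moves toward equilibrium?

Q = [X₂Y]²·[T]² / ([D]²·[M]³) = (0.0011)²·(0.0010)² / ((0.0028)²·(3.0×10⁻⁴)³) = 5700
Q = 5700 < Keq = 44000: net forward reaction.

D, M (reactants)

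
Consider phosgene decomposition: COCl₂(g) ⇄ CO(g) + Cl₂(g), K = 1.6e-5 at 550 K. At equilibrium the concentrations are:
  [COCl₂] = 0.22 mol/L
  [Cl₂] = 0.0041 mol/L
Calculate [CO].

At equilibrium, K = [CO]·[Cl₂] / [COCl₂] = 1.6e-5.
([CO])·(0.0041) / (0.22) = 1.6e-5
[CO] = 8.59e-4 = 8.6e-4 mol/L

[CO] = 8.6e-4 mol/L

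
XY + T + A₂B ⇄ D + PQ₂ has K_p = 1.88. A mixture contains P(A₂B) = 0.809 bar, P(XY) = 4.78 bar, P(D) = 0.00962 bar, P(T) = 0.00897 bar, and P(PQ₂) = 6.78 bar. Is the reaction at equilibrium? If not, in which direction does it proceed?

neither direction; the system is at equilibrium

Q_p = P(D)·P(PQ₂) / (P(XY)·P(T)·P(A₂B)) = (0.00962)·(6.78) / ((4.78)·(0.00897)·(0.809)) = 1.88
Q_p = 1.88 = K_p, so the system is already at equilibrium.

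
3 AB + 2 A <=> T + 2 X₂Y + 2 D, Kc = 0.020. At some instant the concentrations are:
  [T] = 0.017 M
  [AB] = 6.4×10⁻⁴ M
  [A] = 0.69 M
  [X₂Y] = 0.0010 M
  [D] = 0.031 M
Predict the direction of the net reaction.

Qc = [T]·[X₂Y]²·[D]² / ([AB]³·[A]²) = (0.017)·(0.0010)²·(0.031)² / ((6.4×10⁻⁴)³·(0.69)²) = 0.13
Qc = 0.13 > Kc = 0.020, so the reverse reaction proceeds.

to the left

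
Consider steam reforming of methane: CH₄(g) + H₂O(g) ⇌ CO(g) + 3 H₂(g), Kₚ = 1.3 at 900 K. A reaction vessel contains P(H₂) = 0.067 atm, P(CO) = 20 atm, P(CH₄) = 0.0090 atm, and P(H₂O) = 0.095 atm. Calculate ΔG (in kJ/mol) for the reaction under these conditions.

ΔG = 12.6 kJ/mol

Qₚ = P(CO)·P(H₂)³ / (P(CH₄)·P(H₂O)) = (20)·(0.067)³ / ((0.0090)·(0.095)) = 7.04
ΔG = RT ln(Qₚ/Kₚ) = (8.314 J mol⁻¹ K⁻¹)(900 K) × ln(7.04/1.3)
   = (7.483 kJ/mol)(1.689) = 12.6 kJ/mol
ΔG > 0, so the forward reaction is non-spontaneous (proceeds in reverse).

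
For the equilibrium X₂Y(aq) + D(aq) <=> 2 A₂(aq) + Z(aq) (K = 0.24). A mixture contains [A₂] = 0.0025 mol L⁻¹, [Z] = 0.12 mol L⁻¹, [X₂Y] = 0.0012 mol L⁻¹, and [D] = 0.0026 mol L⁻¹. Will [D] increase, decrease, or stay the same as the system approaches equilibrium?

stay the same

Q = [A₂]²·[Z] / ([X₂Y]·[D]) = (0.0025)²·(0.12) / ((0.0012)·(0.0026)) = 0.24
Q = 0.24 = K; the system is at equilibrium.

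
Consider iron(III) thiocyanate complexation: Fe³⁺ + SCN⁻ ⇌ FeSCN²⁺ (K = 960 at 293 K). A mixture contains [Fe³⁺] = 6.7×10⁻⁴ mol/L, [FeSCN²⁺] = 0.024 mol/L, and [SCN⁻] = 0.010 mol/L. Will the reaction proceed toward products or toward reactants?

Q = [FeSCN²⁺] / ([Fe³⁺]·[SCN⁻]) = (0.024) / ((6.7×10⁻⁴)·(0.010)) = 3600
Q = 3600 > K = 960, so the reverse reaction proceeds.

reverse (toward reactants)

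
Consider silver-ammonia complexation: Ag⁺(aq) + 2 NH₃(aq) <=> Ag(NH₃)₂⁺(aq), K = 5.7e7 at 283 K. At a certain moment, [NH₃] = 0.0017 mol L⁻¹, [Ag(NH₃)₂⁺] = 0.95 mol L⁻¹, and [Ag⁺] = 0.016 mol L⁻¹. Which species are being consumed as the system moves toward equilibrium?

Q = [Ag(NH₃)₂⁺] / ([Ag⁺]·[NH₃]²) = (0.95) / ((0.016)·(0.0017)²) = 2.1e7
Q = 2.1e7 < K = 5.7e7: net forward reaction.

Ag⁺, NH₃ (reactants)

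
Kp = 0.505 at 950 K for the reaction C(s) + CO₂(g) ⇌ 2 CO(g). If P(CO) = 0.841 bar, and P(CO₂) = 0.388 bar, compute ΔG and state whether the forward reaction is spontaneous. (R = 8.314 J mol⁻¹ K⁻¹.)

ΔG = 10.1 kJ/mol; the forward reaction is non-spontaneous

(C is a pure solid — omitted from Qp.)
Qp = P(CO)² / P(CO₂) = (0.841)² / (0.388) = 1.82
ΔG = RT ln(Qp/Kp) = (8.314 J mol⁻¹ K⁻¹)(950 K) × ln(1.82/0.505)
   = (7.898 kJ/mol)(1.282) = 10.1 kJ/mol
ΔG > 0, so the forward reaction is non-spontaneous (proceeds in reverse).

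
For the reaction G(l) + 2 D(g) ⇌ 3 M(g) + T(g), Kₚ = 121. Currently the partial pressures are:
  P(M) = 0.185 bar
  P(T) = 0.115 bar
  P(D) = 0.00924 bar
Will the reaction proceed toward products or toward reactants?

in the forward direction

(G is a pure liquid — omitted from Qₚ.)
Qₚ = P(M)³·P(T) / P(D)² = (0.185)³·(0.115) / (0.00924)² = 8.53
Qₚ = 8.53 < Kₚ = 121, so the forward reaction proceeds.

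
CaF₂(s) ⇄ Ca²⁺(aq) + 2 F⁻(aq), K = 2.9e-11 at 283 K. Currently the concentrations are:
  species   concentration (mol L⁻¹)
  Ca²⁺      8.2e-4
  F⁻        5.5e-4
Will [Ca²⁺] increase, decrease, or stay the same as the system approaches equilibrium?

(CaF₂ is a pure solid — omitted from Q.)
Q = [Ca²⁺]·[F⁻]² = (8.2e-4)·(5.5e-4)² = 2.5e-10
Q = 2.5e-10 > K = 2.9e-11: net reverse reaction.
Ca²⁺ is a product, so it decreases.

decrease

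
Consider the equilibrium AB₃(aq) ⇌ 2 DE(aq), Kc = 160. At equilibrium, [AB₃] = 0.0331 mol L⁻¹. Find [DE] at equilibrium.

[DE] = 2.30 mol L⁻¹

At equilibrium, Kc = [DE]² / [AB₃] = 160.
([DE])² / (0.0331) = 160
[DE]² = 5.30 ⇒ [DE] = 2.30 mol L⁻¹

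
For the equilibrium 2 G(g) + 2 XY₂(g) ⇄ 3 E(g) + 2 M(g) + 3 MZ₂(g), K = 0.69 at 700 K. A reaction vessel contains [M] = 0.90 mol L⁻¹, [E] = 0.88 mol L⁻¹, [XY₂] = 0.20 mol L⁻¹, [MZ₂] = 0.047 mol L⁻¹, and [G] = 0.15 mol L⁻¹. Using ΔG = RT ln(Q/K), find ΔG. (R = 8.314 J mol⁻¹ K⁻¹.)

Q = [E]³·[M]²·[MZ₂]³ / ([G]²·[XY₂]²) = (0.88)³·(0.90)²·(0.047)³ / ((0.15)²·(0.20)²) = 0.0637
ΔG = RT ln(Q/K) = (8.314 J mol⁻¹ K⁻¹)(700 K) × ln(0.0637/0.69)
   = (5.820 kJ/mol)(-2.383) = -13.9 kJ/mol
ΔG < 0, so the forward reaction is spontaneous (proceeds forward).

ΔG = -13.9 kJ/mol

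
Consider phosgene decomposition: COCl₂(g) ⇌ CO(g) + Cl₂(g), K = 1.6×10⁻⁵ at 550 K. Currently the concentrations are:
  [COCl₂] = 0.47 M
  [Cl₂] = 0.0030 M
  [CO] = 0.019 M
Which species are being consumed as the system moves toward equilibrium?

Q = [CO]·[Cl₂] / [COCl₂] = (0.019)·(0.0030) / (0.47) = 1.2×10⁻⁴
Q = 1.2×10⁻⁴ > K = 1.6×10⁻⁵: net reverse reaction.

CO, Cl₂ (products)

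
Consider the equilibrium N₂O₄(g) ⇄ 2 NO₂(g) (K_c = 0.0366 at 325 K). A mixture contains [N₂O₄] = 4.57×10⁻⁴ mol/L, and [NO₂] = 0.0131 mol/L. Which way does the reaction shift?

to the left

Q_c = [NO₂]² / [N₂O₄] = (0.0131)² / (4.57×10⁻⁴) = 0.376
Q_c = 0.376 > K_c = 0.0366, so the reverse reaction proceeds.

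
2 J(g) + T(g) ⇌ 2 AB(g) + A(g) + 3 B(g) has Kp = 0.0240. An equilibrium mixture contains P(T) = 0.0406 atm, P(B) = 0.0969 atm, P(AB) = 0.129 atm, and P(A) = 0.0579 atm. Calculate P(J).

P(J) = 0.0300 atm

At equilibrium, Kp = P(AB)²·P(A)·P(B)³ / (P(J)²·P(T)) = 0.0240.
(0.129)²·(0.0579)·(0.0969)³ / ((P(J))²·(0.0406)) = 0.0240
P(J)² = 9.00×10⁻⁴ ⇒ P(J) = 0.0300 atm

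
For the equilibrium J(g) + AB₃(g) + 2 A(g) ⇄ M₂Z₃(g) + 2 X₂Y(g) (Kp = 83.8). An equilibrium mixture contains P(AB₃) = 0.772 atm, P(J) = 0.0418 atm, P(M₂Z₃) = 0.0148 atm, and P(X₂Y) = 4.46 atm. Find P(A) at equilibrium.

P(A) = 0.330 atm

At equilibrium, Kp = P(M₂Z₃)·P(X₂Y)² / (P(J)·P(AB₃)·P(A)²) = 83.8.
(0.0148)·(4.46)² / ((0.0418)·(0.772)·(P(A))²) = 83.8
P(A)² = 0.109 ⇒ P(A) = 0.330 atm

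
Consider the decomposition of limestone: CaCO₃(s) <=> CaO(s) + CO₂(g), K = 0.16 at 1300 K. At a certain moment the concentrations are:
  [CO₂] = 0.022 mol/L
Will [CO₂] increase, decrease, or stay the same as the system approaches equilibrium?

(CaCO₃, CaO are pure solids — omitted from Q.)
Q = [CO₂] = 0.022
Q = 0.022 < K = 0.16: net forward reaction.
CO₂ is a product, so it increases.

increase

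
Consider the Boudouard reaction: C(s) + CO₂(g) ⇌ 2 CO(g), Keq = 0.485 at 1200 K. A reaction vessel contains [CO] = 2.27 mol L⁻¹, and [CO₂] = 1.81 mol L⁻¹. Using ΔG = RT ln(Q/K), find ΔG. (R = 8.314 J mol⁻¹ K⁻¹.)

(C is a pure solid — omitted from Q.)
Q = [CO]² / [CO₂] = (2.27)² / (1.81) = 2.85
ΔG = RT ln(Q/Keq) = (8.314 J mol⁻¹ K⁻¹)(1200 K) × ln(2.85/0.485)
   = (9.977 kJ/mol)(1.771) = 17.7 kJ/mol
ΔG > 0, so the forward reaction is non-spontaneous (proceeds in reverse).

ΔG = 17.7 kJ/mol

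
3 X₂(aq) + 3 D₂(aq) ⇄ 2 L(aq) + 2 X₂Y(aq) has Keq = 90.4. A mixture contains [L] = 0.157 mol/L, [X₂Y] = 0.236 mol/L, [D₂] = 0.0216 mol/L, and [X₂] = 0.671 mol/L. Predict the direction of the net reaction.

Q = [L]²·[X₂Y]² / ([X₂]³·[D₂]³) = (0.157)²·(0.236)² / ((0.671)³·(0.0216)³) = 451
Q = 451 > Keq = 90.4, so the reverse reaction proceeds.

to the left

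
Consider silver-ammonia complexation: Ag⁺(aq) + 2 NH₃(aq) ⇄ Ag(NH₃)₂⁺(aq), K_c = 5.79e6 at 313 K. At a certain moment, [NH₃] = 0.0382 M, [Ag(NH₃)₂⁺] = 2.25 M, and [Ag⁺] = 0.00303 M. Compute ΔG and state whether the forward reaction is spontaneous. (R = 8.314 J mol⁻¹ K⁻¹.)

Q_c = [Ag(NH₃)₂⁺] / ([Ag⁺]·[NH₃]²) = (2.25) / ((0.00303)·(0.0382)²) = 5.09e5
ΔG = RT ln(Q_c/K_c) = (8.314 J mol⁻¹ K⁻¹)(313 K) × ln(5.09e5/5.79e6)
   = (2.602 kJ/mol)(-2.431) = -6.33 kJ/mol
ΔG < 0, so the forward reaction is spontaneous (proceeds forward).

ΔG = -6.33 kJ/mol; the forward reaction is spontaneous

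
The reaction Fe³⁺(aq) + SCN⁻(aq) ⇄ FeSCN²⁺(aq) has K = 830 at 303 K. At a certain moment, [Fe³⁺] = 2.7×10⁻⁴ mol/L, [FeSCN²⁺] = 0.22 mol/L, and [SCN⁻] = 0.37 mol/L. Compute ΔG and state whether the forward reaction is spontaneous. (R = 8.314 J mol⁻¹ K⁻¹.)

ΔG = 2.46 kJ/mol; the forward reaction is non-spontaneous

Q = [FeSCN²⁺] / ([Fe³⁺]·[SCN⁻]) = (0.22) / ((2.7×10⁻⁴)·(0.37)) = 2200
ΔG = RT ln(Q/K) = (8.314 J mol⁻¹ K⁻¹)(303 K) × ln(2200/830)
   = (2.519 kJ/mol)(0.9748) = 2.46 kJ/mol
ΔG > 0, so the forward reaction is non-spontaneous (proceeds in reverse).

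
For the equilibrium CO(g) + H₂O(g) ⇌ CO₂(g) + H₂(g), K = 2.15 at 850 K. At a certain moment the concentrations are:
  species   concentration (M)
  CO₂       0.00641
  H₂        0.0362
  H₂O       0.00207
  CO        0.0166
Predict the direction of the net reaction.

to the left

Q = [CO₂]·[H₂] / ([CO]·[H₂O]) = (0.00641)·(0.0362) / ((0.0166)·(0.00207)) = 6.75
Q = 6.75 > K = 2.15, so the reverse reaction proceeds.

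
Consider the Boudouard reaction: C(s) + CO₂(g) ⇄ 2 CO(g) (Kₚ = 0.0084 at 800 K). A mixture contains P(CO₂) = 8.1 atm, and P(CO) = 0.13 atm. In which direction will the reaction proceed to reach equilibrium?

toward products

(C is a pure solid — omitted from Qₚ.)
Qₚ = P(CO)² / P(CO₂) = (0.13)² / (8.1) = 0.0021
Qₚ = 0.0021 < Kₚ = 0.0084, so the forward reaction proceeds.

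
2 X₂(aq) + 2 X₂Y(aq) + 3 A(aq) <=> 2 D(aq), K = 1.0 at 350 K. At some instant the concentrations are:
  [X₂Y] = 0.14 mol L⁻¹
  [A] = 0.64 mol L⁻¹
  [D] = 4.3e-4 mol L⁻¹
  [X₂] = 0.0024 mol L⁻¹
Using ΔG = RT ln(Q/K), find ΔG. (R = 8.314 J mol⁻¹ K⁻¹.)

ΔG = 5.33 kJ/mol

Q = [D]² / ([X₂]²·[X₂Y]²·[A]³) = (4.3e-4)² / ((0.0024)²·(0.14)²·(0.64)³) = 6.25
ΔG = RT ln(Q/K) = (8.314 J mol⁻¹ K⁻¹)(350 K) × ln(6.25/1.0)
   = (2.910 kJ/mol)(1.833) = 5.33 kJ/mol
ΔG > 0, so the forward reaction is non-spontaneous (proceeds in reverse).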